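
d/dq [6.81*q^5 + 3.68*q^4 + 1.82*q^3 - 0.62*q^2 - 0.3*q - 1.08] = 34.05*q^4 + 14.72*q^3 + 5.46*q^2 - 1.24*q - 0.3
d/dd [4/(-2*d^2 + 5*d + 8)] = 4*(4*d - 5)/(-2*d^2 + 5*d + 8)^2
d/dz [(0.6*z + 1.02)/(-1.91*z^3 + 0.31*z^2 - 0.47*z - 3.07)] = (2.292*z^3 + 5.6586*z^2 - 0.6324*z - 1.3626)/(3.6481*z^6 - 1.1842*z^5 + 1.8915*z^4 + 11.436*z^3 - 1.6825*z^2 + 2.8858*z + 9.4249)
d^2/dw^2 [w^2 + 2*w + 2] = 2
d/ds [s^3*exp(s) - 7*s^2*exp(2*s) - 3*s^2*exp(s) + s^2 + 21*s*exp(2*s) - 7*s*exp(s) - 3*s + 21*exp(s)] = s^3*exp(s) - 14*s^2*exp(2*s) + 28*s*exp(2*s) - 13*s*exp(s) + 2*s + 21*exp(2*s) + 14*exp(s) - 3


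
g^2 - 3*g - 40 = (g - 8)*(g + 5)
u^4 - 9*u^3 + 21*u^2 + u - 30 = (u - 5)*(u - 3)*(u - 2)*(u + 1)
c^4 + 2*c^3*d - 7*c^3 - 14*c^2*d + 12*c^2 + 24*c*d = c*(c - 4)*(c - 3)*(c + 2*d)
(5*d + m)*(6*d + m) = 30*d^2 + 11*d*m + m^2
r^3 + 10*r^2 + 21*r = r*(r + 3)*(r + 7)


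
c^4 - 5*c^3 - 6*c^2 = c^2*(c - 6)*(c + 1)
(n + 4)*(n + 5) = n^2 + 9*n + 20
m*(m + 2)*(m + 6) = m^3 + 8*m^2 + 12*m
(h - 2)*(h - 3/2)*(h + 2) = h^3 - 3*h^2/2 - 4*h + 6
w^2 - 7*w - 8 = (w - 8)*(w + 1)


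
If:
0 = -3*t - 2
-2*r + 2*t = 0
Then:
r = -2/3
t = -2/3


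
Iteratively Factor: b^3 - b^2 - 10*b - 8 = (b + 2)*(b^2 - 3*b - 4) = (b + 1)*(b + 2)*(b - 4)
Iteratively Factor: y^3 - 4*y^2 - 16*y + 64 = (y - 4)*(y^2 - 16) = (y - 4)^2*(y + 4)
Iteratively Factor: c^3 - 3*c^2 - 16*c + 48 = (c + 4)*(c^2 - 7*c + 12) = (c - 3)*(c + 4)*(c - 4)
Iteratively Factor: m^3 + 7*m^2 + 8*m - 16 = (m + 4)*(m^2 + 3*m - 4) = (m - 1)*(m + 4)*(m + 4)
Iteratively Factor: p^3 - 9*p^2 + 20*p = (p - 5)*(p^2 - 4*p) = p*(p - 5)*(p - 4)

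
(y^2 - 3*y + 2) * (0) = 0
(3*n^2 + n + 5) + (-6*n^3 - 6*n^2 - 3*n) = -6*n^3 - 3*n^2 - 2*n + 5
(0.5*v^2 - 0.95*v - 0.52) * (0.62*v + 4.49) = 0.31*v^3 + 1.656*v^2 - 4.5879*v - 2.3348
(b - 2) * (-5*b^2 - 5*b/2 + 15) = -5*b^3 + 15*b^2/2 + 20*b - 30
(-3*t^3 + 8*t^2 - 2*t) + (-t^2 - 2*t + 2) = -3*t^3 + 7*t^2 - 4*t + 2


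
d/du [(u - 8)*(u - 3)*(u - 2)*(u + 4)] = 4*u^3 - 27*u^2 - 12*u + 136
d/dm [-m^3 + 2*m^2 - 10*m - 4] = -3*m^2 + 4*m - 10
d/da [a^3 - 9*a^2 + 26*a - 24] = 3*a^2 - 18*a + 26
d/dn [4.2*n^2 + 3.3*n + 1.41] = 8.4*n + 3.3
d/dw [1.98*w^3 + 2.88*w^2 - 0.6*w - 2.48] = 5.94*w^2 + 5.76*w - 0.6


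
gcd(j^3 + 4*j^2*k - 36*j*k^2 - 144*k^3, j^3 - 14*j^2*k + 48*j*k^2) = j - 6*k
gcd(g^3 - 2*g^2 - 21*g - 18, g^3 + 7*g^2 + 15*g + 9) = g^2 + 4*g + 3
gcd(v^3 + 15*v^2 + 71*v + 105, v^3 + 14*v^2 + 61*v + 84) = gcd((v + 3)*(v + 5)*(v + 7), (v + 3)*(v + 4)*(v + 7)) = v^2 + 10*v + 21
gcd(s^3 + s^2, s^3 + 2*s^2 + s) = s^2 + s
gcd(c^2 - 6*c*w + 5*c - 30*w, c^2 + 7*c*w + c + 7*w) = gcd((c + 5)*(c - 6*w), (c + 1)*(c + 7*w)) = 1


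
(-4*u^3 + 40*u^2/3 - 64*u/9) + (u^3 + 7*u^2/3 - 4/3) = -3*u^3 + 47*u^2/3 - 64*u/9 - 4/3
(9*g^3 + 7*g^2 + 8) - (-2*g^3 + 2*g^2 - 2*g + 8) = 11*g^3 + 5*g^2 + 2*g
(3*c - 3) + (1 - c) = 2*c - 2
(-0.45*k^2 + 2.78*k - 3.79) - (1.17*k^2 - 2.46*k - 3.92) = -1.62*k^2 + 5.24*k + 0.13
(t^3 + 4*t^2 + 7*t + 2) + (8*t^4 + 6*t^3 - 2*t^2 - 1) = 8*t^4 + 7*t^3 + 2*t^2 + 7*t + 1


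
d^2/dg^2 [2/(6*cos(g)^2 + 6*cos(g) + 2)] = 3*(-12*sin(g)^4 + 5*sin(g)^2 + 49*cos(g)/4 - 9*cos(3*g)/4 + 11)/(-3*sin(g)^2 + 3*cos(g) + 4)^3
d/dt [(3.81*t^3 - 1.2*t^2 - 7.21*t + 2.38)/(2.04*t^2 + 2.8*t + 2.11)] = (7.7724*t^4 + 21.336*t^3 + 35.4657*t^2 - 14.7744*t - 21.8771)/(4.1616*t^4 + 11.424*t^3 + 16.4488*t^2 + 11.816*t + 4.4521)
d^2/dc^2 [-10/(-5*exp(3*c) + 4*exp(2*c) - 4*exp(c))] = 10*((-45*exp(2*c) + 16*exp(c) - 4)*(5*exp(2*c) - 4*exp(c) + 4) + 2*(15*exp(2*c) - 8*exp(c) + 4)^2)*exp(-c)/(5*exp(2*c) - 4*exp(c) + 4)^3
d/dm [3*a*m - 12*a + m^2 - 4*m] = 3*a + 2*m - 4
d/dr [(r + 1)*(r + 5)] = 2*r + 6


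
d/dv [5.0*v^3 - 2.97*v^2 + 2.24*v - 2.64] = 15.0*v^2 - 5.94*v + 2.24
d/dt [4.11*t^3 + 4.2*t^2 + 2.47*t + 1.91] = 12.33*t^2 + 8.4*t + 2.47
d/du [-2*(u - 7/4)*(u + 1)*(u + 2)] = -6*u^2 - 5*u + 13/2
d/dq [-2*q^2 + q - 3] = 1 - 4*q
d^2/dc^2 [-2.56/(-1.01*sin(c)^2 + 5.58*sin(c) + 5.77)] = (10.445824*sin(c)^4 - 43.282944*sin(c)^3 + 123.716096*sin(c)^2 + 4.142592*sin(c) - 189.256192)/(-1.01*sin(c)^2 + 5.58*sin(c) + 5.77)^3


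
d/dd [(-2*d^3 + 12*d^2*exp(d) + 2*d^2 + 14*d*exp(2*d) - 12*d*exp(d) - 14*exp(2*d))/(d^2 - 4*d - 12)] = 2*(2*(d - 2)*(d^3 - 6*d^2*exp(d) - d^2 - 7*d*exp(2*d) + 6*d*exp(d) + 7*exp(2*d)) + (-d^2 + 4*d + 12)*(-6*d^2*exp(d) + 3*d^2 - 14*d*exp(2*d) - 6*d*exp(d) - 2*d + 7*exp(2*d) + 6*exp(d)))/(-d^2 + 4*d + 12)^2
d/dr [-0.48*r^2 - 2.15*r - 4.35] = -0.96*r - 2.15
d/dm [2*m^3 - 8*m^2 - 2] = 2*m*(3*m - 8)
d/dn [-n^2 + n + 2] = 1 - 2*n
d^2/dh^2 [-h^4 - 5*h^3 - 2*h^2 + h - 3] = -12*h^2 - 30*h - 4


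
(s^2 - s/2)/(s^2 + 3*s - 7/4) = 2*s/(2*s + 7)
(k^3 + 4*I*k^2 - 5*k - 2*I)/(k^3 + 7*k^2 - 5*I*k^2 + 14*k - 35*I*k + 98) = (k^2 + 2*I*k - 1)/(k^2 + 7*k*(1 - I) - 49*I)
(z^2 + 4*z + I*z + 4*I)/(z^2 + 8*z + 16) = (z + I)/(z + 4)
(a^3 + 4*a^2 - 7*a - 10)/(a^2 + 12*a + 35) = (a^2 - a - 2)/(a + 7)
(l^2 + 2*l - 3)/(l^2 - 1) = (l + 3)/(l + 1)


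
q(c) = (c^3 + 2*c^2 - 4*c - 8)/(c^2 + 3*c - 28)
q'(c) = (-2*c - 3)*(c^3 + 2*c^2 - 4*c - 8)/(c^2 + 3*c - 28)^2 + (3*c^2 + 4*c - 4)/(c^2 + 3*c - 28) = (c^4 + 6*c^3 - 74*c^2 - 96*c + 136)/(c^4 + 6*c^3 - 47*c^2 - 168*c + 784)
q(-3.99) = 0.99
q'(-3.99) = -1.36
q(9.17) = 10.70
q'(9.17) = 0.68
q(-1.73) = 0.01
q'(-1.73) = 0.06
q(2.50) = -0.71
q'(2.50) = -2.14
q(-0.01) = 0.28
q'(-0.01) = 0.17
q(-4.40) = 1.69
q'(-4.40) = -2.12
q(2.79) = -1.53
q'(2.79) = -3.68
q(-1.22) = 0.06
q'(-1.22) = 0.15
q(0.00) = 0.29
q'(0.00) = 0.17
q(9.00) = 10.59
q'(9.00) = 0.66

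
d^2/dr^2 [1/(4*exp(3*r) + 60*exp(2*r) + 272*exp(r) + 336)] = (2*(3*exp(2*r) + 30*exp(r) + 68)^2*exp(r) - (9*exp(2*r) + 60*exp(r) + 68)*(exp(3*r) + 15*exp(2*r) + 68*exp(r) + 84))*exp(r)/(4*(exp(3*r) + 15*exp(2*r) + 68*exp(r) + 84)^3)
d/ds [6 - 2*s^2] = -4*s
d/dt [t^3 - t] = 3*t^2 - 1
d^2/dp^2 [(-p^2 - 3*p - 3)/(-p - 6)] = 42/(p^3 + 18*p^2 + 108*p + 216)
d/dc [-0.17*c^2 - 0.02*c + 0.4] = -0.34*c - 0.02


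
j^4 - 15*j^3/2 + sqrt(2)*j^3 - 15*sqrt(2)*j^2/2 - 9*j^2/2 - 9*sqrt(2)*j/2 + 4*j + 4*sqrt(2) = (j - 8)*(j - 1/2)*(j + 1)*(j + sqrt(2))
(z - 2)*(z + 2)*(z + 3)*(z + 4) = z^4 + 7*z^3 + 8*z^2 - 28*z - 48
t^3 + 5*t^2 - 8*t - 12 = (t - 2)*(t + 1)*(t + 6)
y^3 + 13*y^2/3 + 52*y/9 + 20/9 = (y + 2/3)*(y + 5/3)*(y + 2)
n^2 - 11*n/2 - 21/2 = (n - 7)*(n + 3/2)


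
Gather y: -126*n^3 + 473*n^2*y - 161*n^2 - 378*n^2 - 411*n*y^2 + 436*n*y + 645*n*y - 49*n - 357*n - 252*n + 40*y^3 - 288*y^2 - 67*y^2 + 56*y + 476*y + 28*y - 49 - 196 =-126*n^3 - 539*n^2 - 658*n + 40*y^3 + y^2*(-411*n - 355) + y*(473*n^2 + 1081*n + 560) - 245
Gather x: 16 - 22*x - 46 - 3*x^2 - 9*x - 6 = -3*x^2 - 31*x - 36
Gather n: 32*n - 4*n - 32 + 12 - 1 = 28*n - 21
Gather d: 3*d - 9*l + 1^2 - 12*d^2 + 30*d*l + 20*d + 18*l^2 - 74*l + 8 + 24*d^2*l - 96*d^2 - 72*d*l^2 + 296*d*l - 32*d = d^2*(24*l - 108) + d*(-72*l^2 + 326*l - 9) + 18*l^2 - 83*l + 9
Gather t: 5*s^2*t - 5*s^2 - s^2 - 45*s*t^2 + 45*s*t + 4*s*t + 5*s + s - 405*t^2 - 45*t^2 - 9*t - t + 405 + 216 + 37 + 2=-6*s^2 + 6*s + t^2*(-45*s - 450) + t*(5*s^2 + 49*s - 10) + 660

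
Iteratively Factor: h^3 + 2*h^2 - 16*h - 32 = (h + 4)*(h^2 - 2*h - 8) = (h + 2)*(h + 4)*(h - 4)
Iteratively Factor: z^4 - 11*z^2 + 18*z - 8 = (z - 1)*(z^3 + z^2 - 10*z + 8) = (z - 1)^2*(z^2 + 2*z - 8) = (z - 1)^2*(z + 4)*(z - 2)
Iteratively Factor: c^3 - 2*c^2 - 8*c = (c)*(c^2 - 2*c - 8) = c*(c + 2)*(c - 4)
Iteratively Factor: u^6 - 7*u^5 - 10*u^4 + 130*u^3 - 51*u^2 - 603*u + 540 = (u - 1)*(u^5 - 6*u^4 - 16*u^3 + 114*u^2 + 63*u - 540) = (u - 4)*(u - 1)*(u^4 - 2*u^3 - 24*u^2 + 18*u + 135) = (u - 4)*(u - 3)*(u - 1)*(u^3 + u^2 - 21*u - 45) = (u - 4)*(u - 3)*(u - 1)*(u + 3)*(u^2 - 2*u - 15) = (u - 4)*(u - 3)*(u - 1)*(u + 3)^2*(u - 5)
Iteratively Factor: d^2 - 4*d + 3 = (d - 3)*(d - 1)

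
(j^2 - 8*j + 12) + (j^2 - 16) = 2*j^2 - 8*j - 4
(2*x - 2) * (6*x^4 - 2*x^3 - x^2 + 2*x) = 12*x^5 - 16*x^4 + 2*x^3 + 6*x^2 - 4*x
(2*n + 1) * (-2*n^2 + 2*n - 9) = -4*n^3 + 2*n^2 - 16*n - 9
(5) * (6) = 30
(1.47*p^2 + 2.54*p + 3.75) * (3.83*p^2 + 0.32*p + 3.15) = 5.6301*p^4 + 10.1986*p^3 + 19.8058*p^2 + 9.201*p + 11.8125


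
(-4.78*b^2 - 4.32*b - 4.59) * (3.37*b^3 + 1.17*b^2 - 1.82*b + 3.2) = -16.1086*b^5 - 20.151*b^4 - 11.8231*b^3 - 12.8039*b^2 - 5.4702*b - 14.688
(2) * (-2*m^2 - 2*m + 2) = -4*m^2 - 4*m + 4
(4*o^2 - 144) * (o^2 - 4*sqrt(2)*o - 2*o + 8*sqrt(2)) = 4*o^4 - 16*sqrt(2)*o^3 - 8*o^3 - 144*o^2 + 32*sqrt(2)*o^2 + 288*o + 576*sqrt(2)*o - 1152*sqrt(2)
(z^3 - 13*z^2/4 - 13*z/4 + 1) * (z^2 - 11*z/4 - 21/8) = z^5 - 6*z^4 + 49*z^3/16 + 591*z^2/32 + 185*z/32 - 21/8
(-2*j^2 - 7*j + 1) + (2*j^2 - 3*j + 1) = 2 - 10*j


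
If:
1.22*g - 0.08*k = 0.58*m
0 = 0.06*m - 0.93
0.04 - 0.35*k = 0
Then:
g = 7.38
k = 0.11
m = 15.50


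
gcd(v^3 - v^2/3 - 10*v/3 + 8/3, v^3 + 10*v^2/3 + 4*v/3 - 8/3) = v + 2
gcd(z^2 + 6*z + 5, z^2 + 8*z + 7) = z + 1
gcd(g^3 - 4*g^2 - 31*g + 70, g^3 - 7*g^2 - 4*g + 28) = g^2 - 9*g + 14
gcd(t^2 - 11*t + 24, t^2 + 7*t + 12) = 1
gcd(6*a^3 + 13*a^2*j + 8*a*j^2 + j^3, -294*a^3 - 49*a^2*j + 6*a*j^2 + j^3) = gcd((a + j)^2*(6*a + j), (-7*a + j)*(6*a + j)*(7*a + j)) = 6*a + j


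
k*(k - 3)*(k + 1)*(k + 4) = k^4 + 2*k^3 - 11*k^2 - 12*k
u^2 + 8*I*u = u*(u + 8*I)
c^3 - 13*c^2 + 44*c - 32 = (c - 8)*(c - 4)*(c - 1)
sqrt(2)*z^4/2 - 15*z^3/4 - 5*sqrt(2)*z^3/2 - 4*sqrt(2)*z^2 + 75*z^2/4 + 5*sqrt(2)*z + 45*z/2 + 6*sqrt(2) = (z/2 + 1/2)*(z - 6)*(z - 4*sqrt(2))*(sqrt(2)*z + 1/2)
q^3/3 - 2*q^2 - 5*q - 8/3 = (q/3 + 1/3)*(q - 8)*(q + 1)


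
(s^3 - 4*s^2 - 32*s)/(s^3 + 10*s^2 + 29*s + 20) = s*(s - 8)/(s^2 + 6*s + 5)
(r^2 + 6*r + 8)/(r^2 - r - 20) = (r + 2)/(r - 5)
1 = 1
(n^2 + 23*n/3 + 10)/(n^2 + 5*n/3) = (n + 6)/n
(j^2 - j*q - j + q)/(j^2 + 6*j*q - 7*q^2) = (j - 1)/(j + 7*q)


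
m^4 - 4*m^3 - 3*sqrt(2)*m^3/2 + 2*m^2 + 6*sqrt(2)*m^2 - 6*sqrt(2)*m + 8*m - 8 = (m - 2)^2*(m - 2*sqrt(2))*(m + sqrt(2)/2)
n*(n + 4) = n^2 + 4*n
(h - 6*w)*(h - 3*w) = h^2 - 9*h*w + 18*w^2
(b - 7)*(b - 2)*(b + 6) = b^3 - 3*b^2 - 40*b + 84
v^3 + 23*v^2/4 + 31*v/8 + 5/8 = (v + 1/4)*(v + 1/2)*(v + 5)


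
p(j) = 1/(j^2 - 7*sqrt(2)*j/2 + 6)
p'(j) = (-2*j + 7*sqrt(2)/2)/(j^2 - 7*sqrt(2)*j/2 + 6)^2 = 2*(-4*j + 7*sqrt(2))/(2*j^2 - 7*sqrt(2)*j + 12)^2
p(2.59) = -8.95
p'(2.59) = -18.44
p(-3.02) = 0.03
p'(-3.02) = 0.01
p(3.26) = 2.03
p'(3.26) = -6.50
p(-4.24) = 0.02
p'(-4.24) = 0.01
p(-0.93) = 0.09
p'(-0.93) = 0.05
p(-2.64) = 0.04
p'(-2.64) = 0.02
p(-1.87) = 0.05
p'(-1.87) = 0.02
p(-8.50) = 0.01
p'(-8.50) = 0.00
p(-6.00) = 0.01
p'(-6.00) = 0.00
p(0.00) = 0.17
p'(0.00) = 0.14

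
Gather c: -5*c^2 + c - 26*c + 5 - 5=-5*c^2 - 25*c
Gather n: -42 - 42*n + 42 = -42*n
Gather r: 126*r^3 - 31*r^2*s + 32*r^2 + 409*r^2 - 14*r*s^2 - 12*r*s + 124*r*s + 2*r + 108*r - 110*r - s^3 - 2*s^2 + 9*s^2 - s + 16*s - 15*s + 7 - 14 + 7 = 126*r^3 + r^2*(441 - 31*s) + r*(-14*s^2 + 112*s) - s^3 + 7*s^2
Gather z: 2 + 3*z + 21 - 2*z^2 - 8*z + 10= -2*z^2 - 5*z + 33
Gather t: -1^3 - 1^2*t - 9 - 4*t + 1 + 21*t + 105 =16*t + 96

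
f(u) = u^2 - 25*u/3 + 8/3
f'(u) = 2*u - 25/3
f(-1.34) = 15.63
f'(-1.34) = -11.01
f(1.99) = -9.96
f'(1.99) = -4.35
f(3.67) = -14.45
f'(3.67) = -0.99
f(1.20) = -5.89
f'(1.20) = -5.93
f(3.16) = -13.68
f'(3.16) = -2.01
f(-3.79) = 48.61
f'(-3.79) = -15.91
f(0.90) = -4.02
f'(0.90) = -6.53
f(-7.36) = 118.17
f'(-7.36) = -23.05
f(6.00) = -11.33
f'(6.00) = 3.67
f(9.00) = 8.67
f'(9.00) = 9.67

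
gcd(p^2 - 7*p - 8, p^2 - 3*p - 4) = p + 1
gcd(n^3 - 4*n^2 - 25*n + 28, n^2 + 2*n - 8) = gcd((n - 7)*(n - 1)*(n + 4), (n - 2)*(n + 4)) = n + 4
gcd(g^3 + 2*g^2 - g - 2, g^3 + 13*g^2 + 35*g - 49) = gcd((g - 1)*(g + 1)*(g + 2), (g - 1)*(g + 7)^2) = g - 1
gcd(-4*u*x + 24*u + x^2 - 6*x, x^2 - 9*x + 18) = x - 6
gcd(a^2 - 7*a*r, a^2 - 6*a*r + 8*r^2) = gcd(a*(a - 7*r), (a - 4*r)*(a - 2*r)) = 1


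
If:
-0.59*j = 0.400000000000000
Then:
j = -0.68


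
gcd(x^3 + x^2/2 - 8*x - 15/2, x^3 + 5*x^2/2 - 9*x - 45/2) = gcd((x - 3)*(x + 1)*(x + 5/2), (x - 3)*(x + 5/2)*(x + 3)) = x^2 - x/2 - 15/2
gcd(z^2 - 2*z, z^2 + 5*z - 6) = 1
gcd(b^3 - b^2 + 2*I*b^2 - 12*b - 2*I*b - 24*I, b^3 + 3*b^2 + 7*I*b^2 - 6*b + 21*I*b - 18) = b + 3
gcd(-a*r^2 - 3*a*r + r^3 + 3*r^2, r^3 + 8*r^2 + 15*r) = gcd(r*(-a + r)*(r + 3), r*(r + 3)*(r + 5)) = r^2 + 3*r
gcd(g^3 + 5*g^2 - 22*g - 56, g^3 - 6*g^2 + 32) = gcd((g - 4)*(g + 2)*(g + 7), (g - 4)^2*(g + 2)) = g^2 - 2*g - 8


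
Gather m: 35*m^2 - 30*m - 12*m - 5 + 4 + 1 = 35*m^2 - 42*m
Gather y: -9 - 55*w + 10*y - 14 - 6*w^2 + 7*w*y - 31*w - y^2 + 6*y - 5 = -6*w^2 - 86*w - y^2 + y*(7*w + 16) - 28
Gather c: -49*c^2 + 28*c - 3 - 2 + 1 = -49*c^2 + 28*c - 4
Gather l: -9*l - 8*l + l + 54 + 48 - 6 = 96 - 16*l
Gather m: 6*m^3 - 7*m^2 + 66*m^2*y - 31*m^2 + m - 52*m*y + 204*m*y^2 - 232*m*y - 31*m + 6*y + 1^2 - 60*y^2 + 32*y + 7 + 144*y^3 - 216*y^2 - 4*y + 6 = 6*m^3 + m^2*(66*y - 38) + m*(204*y^2 - 284*y - 30) + 144*y^3 - 276*y^2 + 34*y + 14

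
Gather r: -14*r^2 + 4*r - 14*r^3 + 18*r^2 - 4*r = -14*r^3 + 4*r^2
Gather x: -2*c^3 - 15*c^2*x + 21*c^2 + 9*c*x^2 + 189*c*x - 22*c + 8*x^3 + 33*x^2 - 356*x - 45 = -2*c^3 + 21*c^2 - 22*c + 8*x^3 + x^2*(9*c + 33) + x*(-15*c^2 + 189*c - 356) - 45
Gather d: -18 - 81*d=-81*d - 18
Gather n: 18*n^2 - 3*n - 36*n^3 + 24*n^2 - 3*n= -36*n^3 + 42*n^2 - 6*n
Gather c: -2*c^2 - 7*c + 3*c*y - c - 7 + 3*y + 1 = -2*c^2 + c*(3*y - 8) + 3*y - 6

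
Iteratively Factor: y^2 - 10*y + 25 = (y - 5)*(y - 5)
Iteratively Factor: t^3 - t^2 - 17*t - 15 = (t + 1)*(t^2 - 2*t - 15) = (t - 5)*(t + 1)*(t + 3)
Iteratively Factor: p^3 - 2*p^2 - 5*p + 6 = (p - 3)*(p^2 + p - 2) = (p - 3)*(p + 2)*(p - 1)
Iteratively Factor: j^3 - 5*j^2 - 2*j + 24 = (j + 2)*(j^2 - 7*j + 12) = (j - 3)*(j + 2)*(j - 4)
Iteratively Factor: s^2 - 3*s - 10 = (s + 2)*(s - 5)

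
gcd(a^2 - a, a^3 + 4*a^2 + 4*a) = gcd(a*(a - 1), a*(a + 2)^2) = a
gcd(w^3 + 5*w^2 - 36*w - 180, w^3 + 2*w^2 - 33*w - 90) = w^2 - w - 30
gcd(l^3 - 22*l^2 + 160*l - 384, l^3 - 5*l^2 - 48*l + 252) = l - 6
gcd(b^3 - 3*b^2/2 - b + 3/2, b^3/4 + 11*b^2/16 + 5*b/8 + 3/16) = b + 1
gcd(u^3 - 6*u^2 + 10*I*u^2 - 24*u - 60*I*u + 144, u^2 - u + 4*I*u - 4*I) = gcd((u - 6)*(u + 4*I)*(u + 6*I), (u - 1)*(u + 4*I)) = u + 4*I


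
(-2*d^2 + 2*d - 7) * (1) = -2*d^2 + 2*d - 7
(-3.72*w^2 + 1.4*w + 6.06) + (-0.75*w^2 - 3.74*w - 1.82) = -4.47*w^2 - 2.34*w + 4.24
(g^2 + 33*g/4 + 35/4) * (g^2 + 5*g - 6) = g^4 + 53*g^3/4 + 44*g^2 - 23*g/4 - 105/2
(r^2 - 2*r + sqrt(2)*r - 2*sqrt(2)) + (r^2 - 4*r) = 2*r^2 - 6*r + sqrt(2)*r - 2*sqrt(2)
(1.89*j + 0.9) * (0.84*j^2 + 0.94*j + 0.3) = 1.5876*j^3 + 2.5326*j^2 + 1.413*j + 0.27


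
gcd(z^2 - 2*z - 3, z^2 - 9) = z - 3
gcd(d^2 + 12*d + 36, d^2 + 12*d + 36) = d^2 + 12*d + 36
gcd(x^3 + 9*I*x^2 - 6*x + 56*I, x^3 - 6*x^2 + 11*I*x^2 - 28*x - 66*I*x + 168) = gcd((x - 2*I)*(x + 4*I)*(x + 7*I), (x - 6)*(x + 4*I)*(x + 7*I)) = x^2 + 11*I*x - 28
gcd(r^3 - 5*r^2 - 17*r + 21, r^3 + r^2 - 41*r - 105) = r^2 - 4*r - 21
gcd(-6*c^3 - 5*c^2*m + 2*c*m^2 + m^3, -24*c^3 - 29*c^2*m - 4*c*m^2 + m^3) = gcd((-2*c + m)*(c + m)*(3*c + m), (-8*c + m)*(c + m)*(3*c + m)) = 3*c^2 + 4*c*m + m^2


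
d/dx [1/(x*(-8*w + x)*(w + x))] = (-x*(w + x) + x*(8*w - x) + (w + x)*(8*w - x))/(x^2*(w + x)^2*(8*w - x)^2)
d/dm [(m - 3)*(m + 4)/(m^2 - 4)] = (-m^2 + 16*m - 4)/(m^4 - 8*m^2 + 16)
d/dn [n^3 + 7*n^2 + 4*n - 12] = 3*n^2 + 14*n + 4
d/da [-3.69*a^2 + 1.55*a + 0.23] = 1.55 - 7.38*a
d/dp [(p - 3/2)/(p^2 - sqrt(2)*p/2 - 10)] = (4*p^2 - 2*sqrt(2)*p - (2*p - 3)*(4*p - sqrt(2)) - 40)/(-2*p^2 + sqrt(2)*p + 20)^2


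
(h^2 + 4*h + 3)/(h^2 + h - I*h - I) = (h + 3)/(h - I)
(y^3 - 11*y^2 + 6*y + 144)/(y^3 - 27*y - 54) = (y - 8)/(y + 3)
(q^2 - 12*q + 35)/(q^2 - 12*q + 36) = (q^2 - 12*q + 35)/(q^2 - 12*q + 36)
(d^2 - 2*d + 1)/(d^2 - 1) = (d - 1)/(d + 1)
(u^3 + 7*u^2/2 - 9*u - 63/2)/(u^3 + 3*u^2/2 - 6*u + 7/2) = (u^2 - 9)/(u^2 - 2*u + 1)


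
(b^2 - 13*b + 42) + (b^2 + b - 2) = 2*b^2 - 12*b + 40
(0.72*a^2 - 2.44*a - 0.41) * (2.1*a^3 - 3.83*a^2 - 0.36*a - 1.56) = 1.512*a^5 - 7.8816*a^4 + 8.225*a^3 + 1.3255*a^2 + 3.954*a + 0.6396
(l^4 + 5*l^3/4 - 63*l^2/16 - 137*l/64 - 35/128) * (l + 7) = l^5 + 33*l^4/4 + 77*l^3/16 - 1901*l^2/64 - 1953*l/128 - 245/128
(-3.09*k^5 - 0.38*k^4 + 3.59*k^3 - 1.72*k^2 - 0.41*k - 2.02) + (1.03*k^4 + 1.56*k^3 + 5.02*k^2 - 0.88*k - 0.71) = -3.09*k^5 + 0.65*k^4 + 5.15*k^3 + 3.3*k^2 - 1.29*k - 2.73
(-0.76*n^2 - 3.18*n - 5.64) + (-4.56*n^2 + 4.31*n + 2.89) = -5.32*n^2 + 1.13*n - 2.75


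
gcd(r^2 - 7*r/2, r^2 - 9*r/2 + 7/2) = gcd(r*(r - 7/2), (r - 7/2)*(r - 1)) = r - 7/2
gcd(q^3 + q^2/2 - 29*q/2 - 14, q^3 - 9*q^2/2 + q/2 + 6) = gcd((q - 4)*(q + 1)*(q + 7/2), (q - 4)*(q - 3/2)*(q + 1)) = q^2 - 3*q - 4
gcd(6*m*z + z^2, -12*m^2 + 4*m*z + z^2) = 6*m + z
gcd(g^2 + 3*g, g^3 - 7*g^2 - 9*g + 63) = g + 3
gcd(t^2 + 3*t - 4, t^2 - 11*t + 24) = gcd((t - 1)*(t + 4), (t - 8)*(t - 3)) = 1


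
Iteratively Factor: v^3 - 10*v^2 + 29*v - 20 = (v - 1)*(v^2 - 9*v + 20) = (v - 4)*(v - 1)*(v - 5)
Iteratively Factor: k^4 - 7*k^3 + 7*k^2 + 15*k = (k)*(k^3 - 7*k^2 + 7*k + 15) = k*(k - 5)*(k^2 - 2*k - 3) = k*(k - 5)*(k + 1)*(k - 3)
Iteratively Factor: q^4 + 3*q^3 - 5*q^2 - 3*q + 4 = (q + 4)*(q^3 - q^2 - q + 1) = (q - 1)*(q + 4)*(q^2 - 1) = (q - 1)*(q + 1)*(q + 4)*(q - 1)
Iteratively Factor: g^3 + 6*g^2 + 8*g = (g + 2)*(g^2 + 4*g) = (g + 2)*(g + 4)*(g)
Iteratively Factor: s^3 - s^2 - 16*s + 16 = (s + 4)*(s^2 - 5*s + 4) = (s - 1)*(s + 4)*(s - 4)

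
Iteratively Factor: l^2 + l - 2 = (l - 1)*(l + 2)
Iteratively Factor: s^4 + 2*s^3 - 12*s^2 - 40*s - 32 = (s + 2)*(s^3 - 12*s - 16) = (s + 2)^2*(s^2 - 2*s - 8) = (s - 4)*(s + 2)^2*(s + 2)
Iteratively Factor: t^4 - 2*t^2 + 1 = (t - 1)*(t^3 + t^2 - t - 1) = (t - 1)*(t + 1)*(t^2 - 1) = (t - 1)*(t + 1)^2*(t - 1)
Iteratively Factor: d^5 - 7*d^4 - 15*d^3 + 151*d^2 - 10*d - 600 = (d - 5)*(d^4 - 2*d^3 - 25*d^2 + 26*d + 120) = (d - 5)*(d + 2)*(d^3 - 4*d^2 - 17*d + 60) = (d - 5)^2*(d + 2)*(d^2 + d - 12) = (d - 5)^2*(d + 2)*(d + 4)*(d - 3)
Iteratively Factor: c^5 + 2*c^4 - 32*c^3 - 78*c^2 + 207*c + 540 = (c - 5)*(c^4 + 7*c^3 + 3*c^2 - 63*c - 108) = (c - 5)*(c + 3)*(c^3 + 4*c^2 - 9*c - 36) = (c - 5)*(c + 3)^2*(c^2 + c - 12) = (c - 5)*(c + 3)^2*(c + 4)*(c - 3)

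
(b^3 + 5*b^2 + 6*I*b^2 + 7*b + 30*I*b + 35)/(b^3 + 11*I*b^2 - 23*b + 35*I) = (b + 5)/(b + 5*I)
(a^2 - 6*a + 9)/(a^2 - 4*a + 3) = (a - 3)/(a - 1)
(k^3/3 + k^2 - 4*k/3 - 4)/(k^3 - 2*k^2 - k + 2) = (k^2 + 5*k + 6)/(3*(k^2 - 1))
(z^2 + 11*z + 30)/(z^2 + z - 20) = (z + 6)/(z - 4)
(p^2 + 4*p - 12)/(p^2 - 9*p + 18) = (p^2 + 4*p - 12)/(p^2 - 9*p + 18)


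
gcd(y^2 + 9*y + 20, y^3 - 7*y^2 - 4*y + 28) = 1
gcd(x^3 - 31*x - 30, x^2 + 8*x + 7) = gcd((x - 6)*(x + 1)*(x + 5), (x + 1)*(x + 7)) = x + 1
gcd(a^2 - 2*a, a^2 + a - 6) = a - 2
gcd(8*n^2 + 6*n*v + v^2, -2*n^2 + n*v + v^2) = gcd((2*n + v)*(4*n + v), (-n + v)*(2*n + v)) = 2*n + v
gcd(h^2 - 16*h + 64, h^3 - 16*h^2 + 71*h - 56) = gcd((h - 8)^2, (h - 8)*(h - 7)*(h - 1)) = h - 8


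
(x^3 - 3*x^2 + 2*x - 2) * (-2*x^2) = -2*x^5 + 6*x^4 - 4*x^3 + 4*x^2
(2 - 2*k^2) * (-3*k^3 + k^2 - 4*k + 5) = 6*k^5 - 2*k^4 + 2*k^3 - 8*k^2 - 8*k + 10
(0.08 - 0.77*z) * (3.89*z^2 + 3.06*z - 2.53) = -2.9953*z^3 - 2.045*z^2 + 2.1929*z - 0.2024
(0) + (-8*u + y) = -8*u + y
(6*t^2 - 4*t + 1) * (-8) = -48*t^2 + 32*t - 8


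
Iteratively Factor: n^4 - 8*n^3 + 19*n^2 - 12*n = (n - 4)*(n^3 - 4*n^2 + 3*n) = (n - 4)*(n - 3)*(n^2 - n) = (n - 4)*(n - 3)*(n - 1)*(n)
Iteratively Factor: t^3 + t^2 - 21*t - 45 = (t + 3)*(t^2 - 2*t - 15) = (t - 5)*(t + 3)*(t + 3)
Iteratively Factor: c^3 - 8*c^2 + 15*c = (c - 3)*(c^2 - 5*c) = c*(c - 3)*(c - 5)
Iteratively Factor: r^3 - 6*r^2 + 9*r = (r - 3)*(r^2 - 3*r) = r*(r - 3)*(r - 3)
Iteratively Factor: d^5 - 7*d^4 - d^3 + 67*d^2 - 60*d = (d + 3)*(d^4 - 10*d^3 + 29*d^2 - 20*d) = (d - 4)*(d + 3)*(d^3 - 6*d^2 + 5*d) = (d - 5)*(d - 4)*(d + 3)*(d^2 - d) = d*(d - 5)*(d - 4)*(d + 3)*(d - 1)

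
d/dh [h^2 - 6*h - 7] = 2*h - 6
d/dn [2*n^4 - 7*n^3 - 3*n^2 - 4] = n*(8*n^2 - 21*n - 6)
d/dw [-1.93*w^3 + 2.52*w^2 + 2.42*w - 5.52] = -5.79*w^2 + 5.04*w + 2.42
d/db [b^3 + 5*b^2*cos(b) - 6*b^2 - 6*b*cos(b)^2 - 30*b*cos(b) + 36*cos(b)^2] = -5*b^2*sin(b) + 3*b^2 + 30*b*sin(b) + 6*b*sin(2*b) + 10*b*cos(b) - 12*b - 36*sin(2*b) - 6*cos(b)^2 - 30*cos(b)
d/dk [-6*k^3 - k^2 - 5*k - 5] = -18*k^2 - 2*k - 5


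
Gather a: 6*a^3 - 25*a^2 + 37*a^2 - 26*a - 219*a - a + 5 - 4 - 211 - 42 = 6*a^3 + 12*a^2 - 246*a - 252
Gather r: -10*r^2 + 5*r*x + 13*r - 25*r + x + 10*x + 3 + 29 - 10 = -10*r^2 + r*(5*x - 12) + 11*x + 22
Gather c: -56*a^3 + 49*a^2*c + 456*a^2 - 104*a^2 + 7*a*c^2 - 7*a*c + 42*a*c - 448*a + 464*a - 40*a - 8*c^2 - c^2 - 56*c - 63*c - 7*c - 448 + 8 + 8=-56*a^3 + 352*a^2 - 24*a + c^2*(7*a - 9) + c*(49*a^2 + 35*a - 126) - 432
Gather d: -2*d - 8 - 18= -2*d - 26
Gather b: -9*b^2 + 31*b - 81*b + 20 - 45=-9*b^2 - 50*b - 25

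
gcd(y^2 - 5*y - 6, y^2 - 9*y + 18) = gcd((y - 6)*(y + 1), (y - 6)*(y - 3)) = y - 6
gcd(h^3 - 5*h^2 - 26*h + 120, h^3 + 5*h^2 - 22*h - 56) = h - 4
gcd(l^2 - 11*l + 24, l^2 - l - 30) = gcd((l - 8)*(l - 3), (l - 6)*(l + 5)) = 1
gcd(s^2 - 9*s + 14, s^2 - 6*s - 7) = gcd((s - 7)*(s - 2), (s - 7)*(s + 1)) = s - 7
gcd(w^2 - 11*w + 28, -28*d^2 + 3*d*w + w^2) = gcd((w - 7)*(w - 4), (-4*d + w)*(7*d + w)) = 1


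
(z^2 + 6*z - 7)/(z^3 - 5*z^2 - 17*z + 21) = (z + 7)/(z^2 - 4*z - 21)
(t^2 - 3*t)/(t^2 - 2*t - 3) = t/(t + 1)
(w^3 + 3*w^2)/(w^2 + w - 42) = w^2*(w + 3)/(w^2 + w - 42)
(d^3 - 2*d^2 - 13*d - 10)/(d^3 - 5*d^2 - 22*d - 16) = (d - 5)/(d - 8)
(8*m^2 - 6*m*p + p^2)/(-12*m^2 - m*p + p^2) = (-2*m + p)/(3*m + p)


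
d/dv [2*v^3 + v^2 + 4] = 2*v*(3*v + 1)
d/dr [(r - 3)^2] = 2*r - 6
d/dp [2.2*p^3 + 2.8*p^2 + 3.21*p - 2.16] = 6.6*p^2 + 5.6*p + 3.21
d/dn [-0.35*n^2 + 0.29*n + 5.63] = 0.29 - 0.7*n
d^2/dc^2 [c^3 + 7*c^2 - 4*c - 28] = 6*c + 14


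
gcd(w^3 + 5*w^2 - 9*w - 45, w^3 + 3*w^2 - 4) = 1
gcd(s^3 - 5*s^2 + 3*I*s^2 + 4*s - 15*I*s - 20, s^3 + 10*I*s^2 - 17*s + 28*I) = s^2 + 3*I*s + 4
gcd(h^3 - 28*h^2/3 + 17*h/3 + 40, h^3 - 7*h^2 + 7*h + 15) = h - 3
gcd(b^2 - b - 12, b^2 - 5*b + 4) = b - 4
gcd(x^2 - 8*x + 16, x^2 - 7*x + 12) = x - 4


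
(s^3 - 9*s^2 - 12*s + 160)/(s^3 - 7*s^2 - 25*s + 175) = (s^2 - 4*s - 32)/(s^2 - 2*s - 35)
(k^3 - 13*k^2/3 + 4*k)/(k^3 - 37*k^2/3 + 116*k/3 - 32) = k/(k - 8)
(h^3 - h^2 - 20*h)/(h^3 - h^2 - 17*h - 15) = h*(h + 4)/(h^2 + 4*h + 3)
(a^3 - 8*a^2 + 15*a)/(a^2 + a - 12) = a*(a - 5)/(a + 4)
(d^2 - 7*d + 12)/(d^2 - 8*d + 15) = (d - 4)/(d - 5)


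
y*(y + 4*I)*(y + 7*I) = y^3 + 11*I*y^2 - 28*y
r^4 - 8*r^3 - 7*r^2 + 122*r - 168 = (r - 7)*(r - 3)*(r - 2)*(r + 4)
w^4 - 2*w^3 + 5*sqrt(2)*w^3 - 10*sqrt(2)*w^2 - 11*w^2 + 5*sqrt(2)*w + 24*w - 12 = (w - 1)^2*(w - sqrt(2))*(w + 6*sqrt(2))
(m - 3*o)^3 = m^3 - 9*m^2*o + 27*m*o^2 - 27*o^3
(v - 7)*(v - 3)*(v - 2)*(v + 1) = v^4 - 11*v^3 + 29*v^2 - v - 42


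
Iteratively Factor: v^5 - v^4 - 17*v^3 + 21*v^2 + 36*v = (v)*(v^4 - v^3 - 17*v^2 + 21*v + 36) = v*(v - 3)*(v^3 + 2*v^2 - 11*v - 12) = v*(v - 3)*(v + 4)*(v^2 - 2*v - 3) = v*(v - 3)*(v + 1)*(v + 4)*(v - 3)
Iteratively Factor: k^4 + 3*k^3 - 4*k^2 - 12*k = (k - 2)*(k^3 + 5*k^2 + 6*k) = (k - 2)*(k + 3)*(k^2 + 2*k) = (k - 2)*(k + 2)*(k + 3)*(k)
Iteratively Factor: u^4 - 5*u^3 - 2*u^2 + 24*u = (u - 3)*(u^3 - 2*u^2 - 8*u) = u*(u - 3)*(u^2 - 2*u - 8) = u*(u - 3)*(u + 2)*(u - 4)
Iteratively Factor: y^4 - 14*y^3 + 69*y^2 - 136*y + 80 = (y - 1)*(y^3 - 13*y^2 + 56*y - 80) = (y - 5)*(y - 1)*(y^2 - 8*y + 16) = (y - 5)*(y - 4)*(y - 1)*(y - 4)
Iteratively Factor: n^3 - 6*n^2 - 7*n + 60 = (n - 5)*(n^2 - n - 12) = (n - 5)*(n + 3)*(n - 4)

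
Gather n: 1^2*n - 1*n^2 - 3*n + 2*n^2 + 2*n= n^2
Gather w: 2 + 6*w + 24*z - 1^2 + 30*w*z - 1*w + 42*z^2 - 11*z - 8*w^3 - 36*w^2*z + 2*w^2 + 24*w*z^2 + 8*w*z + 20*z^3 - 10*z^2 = -8*w^3 + w^2*(2 - 36*z) + w*(24*z^2 + 38*z + 5) + 20*z^3 + 32*z^2 + 13*z + 1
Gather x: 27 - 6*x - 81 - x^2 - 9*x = -x^2 - 15*x - 54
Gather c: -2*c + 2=2 - 2*c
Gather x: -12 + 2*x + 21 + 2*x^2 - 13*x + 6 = 2*x^2 - 11*x + 15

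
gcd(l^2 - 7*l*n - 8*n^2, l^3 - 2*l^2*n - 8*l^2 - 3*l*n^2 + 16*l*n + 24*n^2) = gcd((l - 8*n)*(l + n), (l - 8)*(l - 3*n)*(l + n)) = l + n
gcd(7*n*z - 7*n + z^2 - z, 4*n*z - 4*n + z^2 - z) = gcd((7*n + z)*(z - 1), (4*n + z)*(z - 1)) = z - 1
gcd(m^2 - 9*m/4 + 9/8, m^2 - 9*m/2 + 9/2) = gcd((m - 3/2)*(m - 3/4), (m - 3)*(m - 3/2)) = m - 3/2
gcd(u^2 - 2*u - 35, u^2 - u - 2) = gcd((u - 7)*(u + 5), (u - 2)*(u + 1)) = 1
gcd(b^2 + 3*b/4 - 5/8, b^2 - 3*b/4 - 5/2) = b + 5/4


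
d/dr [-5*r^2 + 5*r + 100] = 5 - 10*r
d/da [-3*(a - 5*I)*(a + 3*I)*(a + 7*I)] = -9*a^2 - 30*I*a - 87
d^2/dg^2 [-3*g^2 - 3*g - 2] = -6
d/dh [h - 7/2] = 1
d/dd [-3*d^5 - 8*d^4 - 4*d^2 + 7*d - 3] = -15*d^4 - 32*d^3 - 8*d + 7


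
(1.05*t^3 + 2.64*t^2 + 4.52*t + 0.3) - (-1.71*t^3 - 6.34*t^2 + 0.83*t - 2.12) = 2.76*t^3 + 8.98*t^2 + 3.69*t + 2.42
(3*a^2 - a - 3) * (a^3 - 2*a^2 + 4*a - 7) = 3*a^5 - 7*a^4 + 11*a^3 - 19*a^2 - 5*a + 21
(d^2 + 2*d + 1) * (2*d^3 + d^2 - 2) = 2*d^5 + 5*d^4 + 4*d^3 - d^2 - 4*d - 2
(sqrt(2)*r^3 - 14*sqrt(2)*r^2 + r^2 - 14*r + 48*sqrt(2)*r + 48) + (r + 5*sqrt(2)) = sqrt(2)*r^3 - 14*sqrt(2)*r^2 + r^2 - 13*r + 48*sqrt(2)*r + 5*sqrt(2) + 48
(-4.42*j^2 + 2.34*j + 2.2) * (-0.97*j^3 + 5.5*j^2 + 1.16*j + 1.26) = 4.2874*j^5 - 26.5798*j^4 + 5.6088*j^3 + 9.2452*j^2 + 5.5004*j + 2.772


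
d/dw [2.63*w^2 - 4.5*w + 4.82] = 5.26*w - 4.5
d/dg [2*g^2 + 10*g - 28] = 4*g + 10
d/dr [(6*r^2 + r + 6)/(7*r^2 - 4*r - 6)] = (-31*r^2 - 156*r + 18)/(49*r^4 - 56*r^3 - 68*r^2 + 48*r + 36)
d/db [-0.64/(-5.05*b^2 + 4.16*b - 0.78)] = (2.6624 - 6.464*b)/(5.05*b^2 - 4.16*b + 0.78)^2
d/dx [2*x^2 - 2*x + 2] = 4*x - 2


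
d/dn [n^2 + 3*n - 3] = 2*n + 3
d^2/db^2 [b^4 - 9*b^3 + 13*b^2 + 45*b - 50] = 12*b^2 - 54*b + 26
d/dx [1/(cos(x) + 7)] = sin(x)/(cos(x) + 7)^2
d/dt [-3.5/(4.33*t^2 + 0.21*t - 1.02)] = (30.31*t + 0.735)/(4.33*t^2 + 0.21*t - 1.02)^2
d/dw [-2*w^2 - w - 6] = -4*w - 1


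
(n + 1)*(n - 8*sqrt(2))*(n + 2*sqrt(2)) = n^3 - 6*sqrt(2)*n^2 + n^2 - 32*n - 6*sqrt(2)*n - 32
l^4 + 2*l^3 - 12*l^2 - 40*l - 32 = (l - 4)*(l + 2)^3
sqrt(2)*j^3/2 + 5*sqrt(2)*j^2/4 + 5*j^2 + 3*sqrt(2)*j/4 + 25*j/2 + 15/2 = (j + 3/2)*(j + 5*sqrt(2))*(sqrt(2)*j/2 + sqrt(2)/2)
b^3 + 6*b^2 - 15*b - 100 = (b - 4)*(b + 5)^2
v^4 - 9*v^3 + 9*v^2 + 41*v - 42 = (v - 7)*(v - 3)*(v - 1)*(v + 2)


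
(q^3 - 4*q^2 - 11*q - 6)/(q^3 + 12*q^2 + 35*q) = (q^3 - 4*q^2 - 11*q - 6)/(q*(q^2 + 12*q + 35))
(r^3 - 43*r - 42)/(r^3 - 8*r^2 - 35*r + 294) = (r + 1)/(r - 7)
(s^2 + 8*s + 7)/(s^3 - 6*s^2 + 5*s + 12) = (s + 7)/(s^2 - 7*s + 12)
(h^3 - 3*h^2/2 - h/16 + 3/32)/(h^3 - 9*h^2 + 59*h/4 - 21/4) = (16*h^2 - 1)/(8*(2*h^2 - 15*h + 7))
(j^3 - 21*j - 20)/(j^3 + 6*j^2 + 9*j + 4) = (j - 5)/(j + 1)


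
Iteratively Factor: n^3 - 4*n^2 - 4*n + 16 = (n + 2)*(n^2 - 6*n + 8) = (n - 2)*(n + 2)*(n - 4)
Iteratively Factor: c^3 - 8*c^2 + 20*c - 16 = (c - 4)*(c^2 - 4*c + 4) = (c - 4)*(c - 2)*(c - 2)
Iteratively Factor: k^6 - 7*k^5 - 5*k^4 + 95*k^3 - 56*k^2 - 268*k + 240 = (k - 1)*(k^5 - 6*k^4 - 11*k^3 + 84*k^2 + 28*k - 240) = (k - 2)*(k - 1)*(k^4 - 4*k^3 - 19*k^2 + 46*k + 120) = (k - 2)*(k - 1)*(k + 3)*(k^3 - 7*k^2 + 2*k + 40) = (k - 4)*(k - 2)*(k - 1)*(k + 3)*(k^2 - 3*k - 10) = (k - 4)*(k - 2)*(k - 1)*(k + 2)*(k + 3)*(k - 5)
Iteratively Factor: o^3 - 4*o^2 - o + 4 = (o + 1)*(o^2 - 5*o + 4) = (o - 4)*(o + 1)*(o - 1)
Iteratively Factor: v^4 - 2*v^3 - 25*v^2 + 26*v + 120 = (v - 3)*(v^3 + v^2 - 22*v - 40) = (v - 5)*(v - 3)*(v^2 + 6*v + 8) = (v - 5)*(v - 3)*(v + 2)*(v + 4)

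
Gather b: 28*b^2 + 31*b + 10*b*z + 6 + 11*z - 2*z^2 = 28*b^2 + b*(10*z + 31) - 2*z^2 + 11*z + 6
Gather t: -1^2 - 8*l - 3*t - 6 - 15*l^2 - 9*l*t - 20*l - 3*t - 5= -15*l^2 - 28*l + t*(-9*l - 6) - 12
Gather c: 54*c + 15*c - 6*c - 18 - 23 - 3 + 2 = 63*c - 42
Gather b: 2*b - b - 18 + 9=b - 9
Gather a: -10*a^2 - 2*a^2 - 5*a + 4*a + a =-12*a^2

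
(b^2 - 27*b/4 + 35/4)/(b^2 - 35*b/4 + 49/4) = (b - 5)/(b - 7)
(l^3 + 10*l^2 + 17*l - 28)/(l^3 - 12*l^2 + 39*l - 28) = (l^2 + 11*l + 28)/(l^2 - 11*l + 28)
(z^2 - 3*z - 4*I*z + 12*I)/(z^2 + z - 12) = (z - 4*I)/(z + 4)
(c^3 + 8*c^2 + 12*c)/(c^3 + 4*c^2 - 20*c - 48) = c/(c - 4)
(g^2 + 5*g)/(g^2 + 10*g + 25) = g/(g + 5)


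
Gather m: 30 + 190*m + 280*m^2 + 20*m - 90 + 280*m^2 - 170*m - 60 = 560*m^2 + 40*m - 120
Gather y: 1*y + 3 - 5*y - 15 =-4*y - 12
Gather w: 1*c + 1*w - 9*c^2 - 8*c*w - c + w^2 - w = -9*c^2 - 8*c*w + w^2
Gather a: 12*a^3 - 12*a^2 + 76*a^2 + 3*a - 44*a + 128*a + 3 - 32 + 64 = 12*a^3 + 64*a^2 + 87*a + 35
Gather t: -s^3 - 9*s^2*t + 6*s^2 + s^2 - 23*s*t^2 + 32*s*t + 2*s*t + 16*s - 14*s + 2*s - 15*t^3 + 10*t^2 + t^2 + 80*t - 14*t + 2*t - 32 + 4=-s^3 + 7*s^2 + 4*s - 15*t^3 + t^2*(11 - 23*s) + t*(-9*s^2 + 34*s + 68) - 28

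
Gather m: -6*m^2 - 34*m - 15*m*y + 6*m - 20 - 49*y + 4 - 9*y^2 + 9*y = -6*m^2 + m*(-15*y - 28) - 9*y^2 - 40*y - 16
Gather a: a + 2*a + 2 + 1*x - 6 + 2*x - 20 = 3*a + 3*x - 24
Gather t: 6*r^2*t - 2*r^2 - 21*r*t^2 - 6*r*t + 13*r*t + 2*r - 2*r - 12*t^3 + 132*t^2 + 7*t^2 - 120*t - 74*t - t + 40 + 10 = -2*r^2 - 12*t^3 + t^2*(139 - 21*r) + t*(6*r^2 + 7*r - 195) + 50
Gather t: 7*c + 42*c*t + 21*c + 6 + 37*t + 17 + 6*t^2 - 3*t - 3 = 28*c + 6*t^2 + t*(42*c + 34) + 20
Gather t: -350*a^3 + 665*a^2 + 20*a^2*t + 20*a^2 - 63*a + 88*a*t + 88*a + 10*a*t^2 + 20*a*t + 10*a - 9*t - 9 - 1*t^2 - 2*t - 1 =-350*a^3 + 685*a^2 + 35*a + t^2*(10*a - 1) + t*(20*a^2 + 108*a - 11) - 10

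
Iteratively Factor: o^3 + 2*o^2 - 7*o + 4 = (o - 1)*(o^2 + 3*o - 4) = (o - 1)*(o + 4)*(o - 1)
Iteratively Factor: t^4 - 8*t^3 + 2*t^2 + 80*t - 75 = (t - 5)*(t^3 - 3*t^2 - 13*t + 15) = (t - 5)^2*(t^2 + 2*t - 3) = (t - 5)^2*(t - 1)*(t + 3)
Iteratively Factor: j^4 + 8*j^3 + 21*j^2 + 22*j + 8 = (j + 1)*(j^3 + 7*j^2 + 14*j + 8) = (j + 1)*(j + 2)*(j^2 + 5*j + 4) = (j + 1)^2*(j + 2)*(j + 4)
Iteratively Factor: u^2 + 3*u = (u + 3)*(u)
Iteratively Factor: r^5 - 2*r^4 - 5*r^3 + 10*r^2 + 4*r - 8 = (r - 1)*(r^4 - r^3 - 6*r^2 + 4*r + 8) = (r - 1)*(r + 1)*(r^3 - 2*r^2 - 4*r + 8) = (r - 2)*(r - 1)*(r + 1)*(r^2 - 4) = (r - 2)*(r - 1)*(r + 1)*(r + 2)*(r - 2)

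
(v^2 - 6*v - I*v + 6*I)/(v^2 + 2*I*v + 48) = (v^2 - 6*v - I*v + 6*I)/(v^2 + 2*I*v + 48)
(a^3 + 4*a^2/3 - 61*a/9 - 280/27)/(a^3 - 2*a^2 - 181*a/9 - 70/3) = (a - 8/3)/(a - 6)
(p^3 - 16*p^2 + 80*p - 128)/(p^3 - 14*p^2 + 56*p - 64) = (p - 4)/(p - 2)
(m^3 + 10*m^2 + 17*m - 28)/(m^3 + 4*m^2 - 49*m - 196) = (m - 1)/(m - 7)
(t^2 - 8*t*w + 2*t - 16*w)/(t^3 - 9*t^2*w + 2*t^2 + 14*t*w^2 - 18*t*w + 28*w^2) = (t - 8*w)/(t^2 - 9*t*w + 14*w^2)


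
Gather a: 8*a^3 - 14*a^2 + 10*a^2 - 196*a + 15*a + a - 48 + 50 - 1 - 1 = 8*a^3 - 4*a^2 - 180*a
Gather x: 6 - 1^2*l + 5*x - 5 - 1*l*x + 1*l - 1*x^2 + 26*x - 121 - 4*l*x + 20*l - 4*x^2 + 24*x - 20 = 20*l - 5*x^2 + x*(55 - 5*l) - 140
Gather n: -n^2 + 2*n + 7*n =-n^2 + 9*n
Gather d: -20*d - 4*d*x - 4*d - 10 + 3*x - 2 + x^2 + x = d*(-4*x - 24) + x^2 + 4*x - 12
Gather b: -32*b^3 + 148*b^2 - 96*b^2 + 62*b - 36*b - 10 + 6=-32*b^3 + 52*b^2 + 26*b - 4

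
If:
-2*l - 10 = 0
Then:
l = -5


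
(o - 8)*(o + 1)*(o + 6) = o^3 - o^2 - 50*o - 48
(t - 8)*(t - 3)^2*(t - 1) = t^4 - 15*t^3 + 71*t^2 - 129*t + 72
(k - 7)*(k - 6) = k^2 - 13*k + 42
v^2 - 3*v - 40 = (v - 8)*(v + 5)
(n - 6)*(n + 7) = n^2 + n - 42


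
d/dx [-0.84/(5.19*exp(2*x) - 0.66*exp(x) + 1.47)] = (8.7192*exp(x) - 0.5544)*exp(x)/(5.19*exp(2*x) - 0.66*exp(x) + 1.47)^2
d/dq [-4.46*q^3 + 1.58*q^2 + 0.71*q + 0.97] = -13.38*q^2 + 3.16*q + 0.71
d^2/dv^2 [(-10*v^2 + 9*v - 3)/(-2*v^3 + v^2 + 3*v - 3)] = 2*(40*v^6 - 108*v^5 + 306*v^4 - 561*v^3 + 369*v^2 - 108*v + 45)/(8*v^9 - 12*v^8 - 30*v^7 + 71*v^6 + 9*v^5 - 126*v^4 + 81*v^3 + 54*v^2 - 81*v + 27)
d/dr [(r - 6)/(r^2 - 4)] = (r^2 - 2*r*(r - 6) - 4)/(r^2 - 4)^2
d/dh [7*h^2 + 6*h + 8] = 14*h + 6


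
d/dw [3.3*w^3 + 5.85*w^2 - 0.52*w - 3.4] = 9.9*w^2 + 11.7*w - 0.52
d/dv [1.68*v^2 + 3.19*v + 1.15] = 3.36*v + 3.19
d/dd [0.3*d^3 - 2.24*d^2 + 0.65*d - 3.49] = 0.9*d^2 - 4.48*d + 0.65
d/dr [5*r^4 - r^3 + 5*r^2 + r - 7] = 20*r^3 - 3*r^2 + 10*r + 1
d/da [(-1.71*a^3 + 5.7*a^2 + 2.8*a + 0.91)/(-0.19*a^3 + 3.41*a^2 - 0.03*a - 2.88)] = (-1.11022302462516e-16*a^5 - 4.7481*a^4 + 1.1666*a^3 + 5.5741*a^2 - 39.0382*a - 8.0367)/(0.0361*a^6 - 1.2958*a^5 + 11.6395*a^4 + 0.8898*a^3 - 19.6407*a^2 + 0.1728*a + 8.2944)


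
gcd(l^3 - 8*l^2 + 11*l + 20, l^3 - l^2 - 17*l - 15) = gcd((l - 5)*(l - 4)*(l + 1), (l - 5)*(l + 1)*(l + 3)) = l^2 - 4*l - 5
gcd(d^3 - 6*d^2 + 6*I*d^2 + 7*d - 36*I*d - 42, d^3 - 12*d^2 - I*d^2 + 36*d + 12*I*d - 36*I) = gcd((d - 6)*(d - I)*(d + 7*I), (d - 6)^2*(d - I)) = d^2 + d*(-6 - I) + 6*I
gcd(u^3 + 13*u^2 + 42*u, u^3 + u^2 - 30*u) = u^2 + 6*u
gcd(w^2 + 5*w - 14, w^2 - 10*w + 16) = w - 2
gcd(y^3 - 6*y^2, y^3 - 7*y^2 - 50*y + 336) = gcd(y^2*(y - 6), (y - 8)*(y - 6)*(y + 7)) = y - 6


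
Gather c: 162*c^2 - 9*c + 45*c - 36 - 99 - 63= 162*c^2 + 36*c - 198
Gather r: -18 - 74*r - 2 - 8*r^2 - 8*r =-8*r^2 - 82*r - 20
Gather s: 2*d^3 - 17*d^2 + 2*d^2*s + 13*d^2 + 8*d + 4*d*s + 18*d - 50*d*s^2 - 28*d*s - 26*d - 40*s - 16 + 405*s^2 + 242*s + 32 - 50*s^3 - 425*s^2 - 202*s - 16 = 2*d^3 - 4*d^2 - 50*s^3 + s^2*(-50*d - 20) + s*(2*d^2 - 24*d)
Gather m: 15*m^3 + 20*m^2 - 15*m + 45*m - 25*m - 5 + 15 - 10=15*m^3 + 20*m^2 + 5*m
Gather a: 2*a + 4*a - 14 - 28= 6*a - 42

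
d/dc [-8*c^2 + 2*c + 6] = 2 - 16*c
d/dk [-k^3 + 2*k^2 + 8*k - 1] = -3*k^2 + 4*k + 8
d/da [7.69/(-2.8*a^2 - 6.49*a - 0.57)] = (43.064*a + 49.9081)/(2.8*a^2 + 6.49*a + 0.57)^2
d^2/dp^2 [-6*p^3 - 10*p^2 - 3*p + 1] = -36*p - 20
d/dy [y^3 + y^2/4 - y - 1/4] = 3*y^2 + y/2 - 1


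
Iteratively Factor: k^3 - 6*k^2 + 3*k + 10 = (k + 1)*(k^2 - 7*k + 10) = (k - 5)*(k + 1)*(k - 2)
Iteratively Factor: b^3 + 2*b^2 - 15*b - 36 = (b + 3)*(b^2 - b - 12) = (b + 3)^2*(b - 4)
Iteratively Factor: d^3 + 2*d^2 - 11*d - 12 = (d + 4)*(d^2 - 2*d - 3) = (d + 1)*(d + 4)*(d - 3)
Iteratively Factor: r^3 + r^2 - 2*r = (r - 1)*(r^2 + 2*r) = r*(r - 1)*(r + 2)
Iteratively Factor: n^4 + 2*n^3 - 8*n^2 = (n)*(n^3 + 2*n^2 - 8*n) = n*(n + 4)*(n^2 - 2*n) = n*(n - 2)*(n + 4)*(n)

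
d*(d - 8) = d^2 - 8*d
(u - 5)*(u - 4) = u^2 - 9*u + 20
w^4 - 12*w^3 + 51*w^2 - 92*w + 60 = (w - 5)*(w - 3)*(w - 2)^2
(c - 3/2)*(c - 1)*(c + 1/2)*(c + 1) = c^4 - c^3 - 7*c^2/4 + c + 3/4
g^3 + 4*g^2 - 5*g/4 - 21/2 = (g - 3/2)*(g + 2)*(g + 7/2)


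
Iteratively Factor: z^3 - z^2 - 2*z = (z)*(z^2 - z - 2) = z*(z - 2)*(z + 1)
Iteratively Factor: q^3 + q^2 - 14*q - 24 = (q + 3)*(q^2 - 2*q - 8) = (q - 4)*(q + 3)*(q + 2)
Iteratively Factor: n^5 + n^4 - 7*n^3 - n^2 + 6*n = (n + 3)*(n^4 - 2*n^3 - n^2 + 2*n) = (n + 1)*(n + 3)*(n^3 - 3*n^2 + 2*n) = (n - 2)*(n + 1)*(n + 3)*(n^2 - n) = (n - 2)*(n - 1)*(n + 1)*(n + 3)*(n)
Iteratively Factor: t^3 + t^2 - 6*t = (t - 2)*(t^2 + 3*t) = (t - 2)*(t + 3)*(t)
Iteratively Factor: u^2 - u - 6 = (u + 2)*(u - 3)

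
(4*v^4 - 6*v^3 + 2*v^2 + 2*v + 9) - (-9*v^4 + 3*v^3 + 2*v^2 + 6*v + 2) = 13*v^4 - 9*v^3 - 4*v + 7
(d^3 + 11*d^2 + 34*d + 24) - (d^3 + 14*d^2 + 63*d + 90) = -3*d^2 - 29*d - 66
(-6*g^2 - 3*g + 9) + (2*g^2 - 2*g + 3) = -4*g^2 - 5*g + 12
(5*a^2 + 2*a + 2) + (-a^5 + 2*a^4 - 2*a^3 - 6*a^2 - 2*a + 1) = -a^5 + 2*a^4 - 2*a^3 - a^2 + 3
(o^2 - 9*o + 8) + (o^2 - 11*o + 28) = 2*o^2 - 20*o + 36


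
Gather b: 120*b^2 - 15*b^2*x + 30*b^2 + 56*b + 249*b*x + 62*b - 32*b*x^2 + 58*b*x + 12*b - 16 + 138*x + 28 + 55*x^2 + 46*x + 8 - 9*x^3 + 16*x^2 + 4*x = b^2*(150 - 15*x) + b*(-32*x^2 + 307*x + 130) - 9*x^3 + 71*x^2 + 188*x + 20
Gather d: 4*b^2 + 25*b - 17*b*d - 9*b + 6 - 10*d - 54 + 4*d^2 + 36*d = 4*b^2 + 16*b + 4*d^2 + d*(26 - 17*b) - 48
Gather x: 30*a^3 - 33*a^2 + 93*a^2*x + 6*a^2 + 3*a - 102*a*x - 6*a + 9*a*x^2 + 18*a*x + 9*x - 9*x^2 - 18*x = 30*a^3 - 27*a^2 - 3*a + x^2*(9*a - 9) + x*(93*a^2 - 84*a - 9)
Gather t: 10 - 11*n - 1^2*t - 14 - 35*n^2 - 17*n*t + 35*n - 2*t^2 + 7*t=-35*n^2 + 24*n - 2*t^2 + t*(6 - 17*n) - 4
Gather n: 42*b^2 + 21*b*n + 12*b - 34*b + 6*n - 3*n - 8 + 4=42*b^2 - 22*b + n*(21*b + 3) - 4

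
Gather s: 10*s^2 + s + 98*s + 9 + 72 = 10*s^2 + 99*s + 81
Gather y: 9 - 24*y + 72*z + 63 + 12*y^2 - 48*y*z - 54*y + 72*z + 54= 12*y^2 + y*(-48*z - 78) + 144*z + 126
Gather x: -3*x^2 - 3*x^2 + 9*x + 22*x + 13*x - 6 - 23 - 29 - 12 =-6*x^2 + 44*x - 70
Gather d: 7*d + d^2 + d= d^2 + 8*d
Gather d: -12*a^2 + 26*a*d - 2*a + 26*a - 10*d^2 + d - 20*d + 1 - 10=-12*a^2 + 24*a - 10*d^2 + d*(26*a - 19) - 9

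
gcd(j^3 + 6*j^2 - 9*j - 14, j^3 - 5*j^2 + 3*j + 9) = j + 1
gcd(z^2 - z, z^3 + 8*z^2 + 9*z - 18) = z - 1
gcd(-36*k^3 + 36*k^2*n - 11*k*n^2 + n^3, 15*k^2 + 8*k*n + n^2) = 1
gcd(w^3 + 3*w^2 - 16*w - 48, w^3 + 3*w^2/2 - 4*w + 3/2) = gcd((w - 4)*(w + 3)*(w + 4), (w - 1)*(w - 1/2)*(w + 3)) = w + 3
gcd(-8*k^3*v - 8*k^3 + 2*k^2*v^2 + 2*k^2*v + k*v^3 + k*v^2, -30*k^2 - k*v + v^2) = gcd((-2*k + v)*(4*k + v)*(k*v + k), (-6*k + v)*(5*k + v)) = 1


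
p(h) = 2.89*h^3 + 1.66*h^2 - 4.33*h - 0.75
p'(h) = 8.67*h^2 + 3.32*h - 4.33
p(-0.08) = -0.39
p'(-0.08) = -4.54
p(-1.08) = 2.22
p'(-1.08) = 2.20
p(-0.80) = 2.30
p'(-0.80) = -1.44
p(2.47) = 42.23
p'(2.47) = 56.77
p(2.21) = 28.98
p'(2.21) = 45.35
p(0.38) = -2.00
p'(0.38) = -1.82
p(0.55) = -2.15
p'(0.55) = 0.12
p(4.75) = 325.86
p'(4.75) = 207.06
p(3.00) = 79.23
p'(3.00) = 83.66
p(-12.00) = -4703.67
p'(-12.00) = 1204.31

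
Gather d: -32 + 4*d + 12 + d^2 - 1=d^2 + 4*d - 21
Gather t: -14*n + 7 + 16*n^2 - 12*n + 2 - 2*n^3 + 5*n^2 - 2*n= -2*n^3 + 21*n^2 - 28*n + 9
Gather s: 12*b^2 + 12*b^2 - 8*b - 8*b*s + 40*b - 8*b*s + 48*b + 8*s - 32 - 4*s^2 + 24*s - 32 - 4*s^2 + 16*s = 24*b^2 + 80*b - 8*s^2 + s*(48 - 16*b) - 64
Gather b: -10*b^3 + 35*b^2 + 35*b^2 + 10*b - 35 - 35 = -10*b^3 + 70*b^2 + 10*b - 70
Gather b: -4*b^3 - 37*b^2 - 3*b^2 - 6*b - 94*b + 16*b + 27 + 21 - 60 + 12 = -4*b^3 - 40*b^2 - 84*b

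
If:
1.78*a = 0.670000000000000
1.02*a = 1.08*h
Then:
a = 0.38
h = 0.36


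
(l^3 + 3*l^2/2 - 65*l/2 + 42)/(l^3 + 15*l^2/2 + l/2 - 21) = (l - 4)/(l + 2)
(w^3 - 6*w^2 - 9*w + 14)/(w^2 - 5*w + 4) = (w^2 - 5*w - 14)/(w - 4)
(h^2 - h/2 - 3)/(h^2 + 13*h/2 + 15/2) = (h - 2)/(h + 5)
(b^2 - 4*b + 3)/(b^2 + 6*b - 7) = (b - 3)/(b + 7)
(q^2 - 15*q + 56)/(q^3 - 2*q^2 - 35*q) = (q - 8)/(q*(q + 5))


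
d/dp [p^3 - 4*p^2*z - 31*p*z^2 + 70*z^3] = 3*p^2 - 8*p*z - 31*z^2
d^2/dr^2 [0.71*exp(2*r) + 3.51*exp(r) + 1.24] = (2.84*exp(r) + 3.51)*exp(r)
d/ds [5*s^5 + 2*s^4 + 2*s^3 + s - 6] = 25*s^4 + 8*s^3 + 6*s^2 + 1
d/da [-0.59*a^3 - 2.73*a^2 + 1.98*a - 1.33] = -1.77*a^2 - 5.46*a + 1.98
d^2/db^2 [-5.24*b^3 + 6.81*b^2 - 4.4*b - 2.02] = 13.62 - 31.44*b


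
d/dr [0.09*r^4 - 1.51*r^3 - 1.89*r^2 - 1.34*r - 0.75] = 0.36*r^3 - 4.53*r^2 - 3.78*r - 1.34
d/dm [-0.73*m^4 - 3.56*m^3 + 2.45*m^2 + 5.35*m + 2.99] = -2.92*m^3 - 10.68*m^2 + 4.9*m + 5.35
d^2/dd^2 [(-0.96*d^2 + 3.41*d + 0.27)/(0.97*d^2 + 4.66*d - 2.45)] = (15.095722*d^3 - 12.164382*d^2 + 55.945914*d + 79.348874)/(0.912673*d^6 + 13.153782*d^5 + 56.276781*d^4 + 34.747756*d^3 - 142.142385*d^2 + 83.91495*d - 14.706125)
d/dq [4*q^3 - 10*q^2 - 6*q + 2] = 12*q^2 - 20*q - 6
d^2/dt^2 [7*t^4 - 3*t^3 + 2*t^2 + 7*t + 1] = 84*t^2 - 18*t + 4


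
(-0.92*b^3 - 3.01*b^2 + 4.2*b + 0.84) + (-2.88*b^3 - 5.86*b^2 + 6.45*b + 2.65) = -3.8*b^3 - 8.87*b^2 + 10.65*b + 3.49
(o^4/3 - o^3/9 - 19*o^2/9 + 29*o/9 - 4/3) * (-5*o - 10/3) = -5*o^5/3 - 5*o^4/9 + 295*o^3/27 - 245*o^2/27 - 110*o/27 + 40/9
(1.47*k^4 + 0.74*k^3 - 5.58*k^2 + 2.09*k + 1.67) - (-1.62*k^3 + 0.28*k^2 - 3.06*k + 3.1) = 1.47*k^4 + 2.36*k^3 - 5.86*k^2 + 5.15*k - 1.43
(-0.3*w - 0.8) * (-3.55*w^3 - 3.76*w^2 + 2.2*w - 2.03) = 1.065*w^4 + 3.968*w^3 + 2.348*w^2 - 1.151*w + 1.624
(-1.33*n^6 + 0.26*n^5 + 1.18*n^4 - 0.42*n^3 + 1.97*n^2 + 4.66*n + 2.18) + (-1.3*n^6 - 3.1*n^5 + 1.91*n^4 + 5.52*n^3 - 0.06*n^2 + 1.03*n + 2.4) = -2.63*n^6 - 2.84*n^5 + 3.09*n^4 + 5.1*n^3 + 1.91*n^2 + 5.69*n + 4.58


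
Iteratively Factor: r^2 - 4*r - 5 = (r + 1)*(r - 5)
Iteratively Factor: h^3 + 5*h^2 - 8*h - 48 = (h + 4)*(h^2 + h - 12) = (h - 3)*(h + 4)*(h + 4)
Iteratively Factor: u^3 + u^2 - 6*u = (u)*(u^2 + u - 6) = u*(u - 2)*(u + 3)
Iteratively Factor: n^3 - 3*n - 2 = (n + 1)*(n^2 - n - 2) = (n - 2)*(n + 1)*(n + 1)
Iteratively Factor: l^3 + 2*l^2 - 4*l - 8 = (l - 2)*(l^2 + 4*l + 4) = (l - 2)*(l + 2)*(l + 2)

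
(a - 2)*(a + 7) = a^2 + 5*a - 14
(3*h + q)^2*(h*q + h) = 9*h^3*q + 9*h^3 + 6*h^2*q^2 + 6*h^2*q + h*q^3 + h*q^2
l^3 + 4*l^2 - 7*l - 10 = (l - 2)*(l + 1)*(l + 5)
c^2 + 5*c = c*(c + 5)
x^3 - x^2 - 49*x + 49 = (x - 7)*(x - 1)*(x + 7)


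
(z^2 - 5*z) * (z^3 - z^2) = z^5 - 6*z^4 + 5*z^3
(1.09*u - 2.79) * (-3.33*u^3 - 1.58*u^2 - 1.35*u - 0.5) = -3.6297*u^4 + 7.5685*u^3 + 2.9367*u^2 + 3.2215*u + 1.395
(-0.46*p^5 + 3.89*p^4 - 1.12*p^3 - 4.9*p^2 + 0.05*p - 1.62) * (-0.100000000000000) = 0.046*p^5 - 0.389*p^4 + 0.112*p^3 + 0.49*p^2 - 0.005*p + 0.162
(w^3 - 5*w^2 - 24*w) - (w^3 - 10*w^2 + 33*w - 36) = 5*w^2 - 57*w + 36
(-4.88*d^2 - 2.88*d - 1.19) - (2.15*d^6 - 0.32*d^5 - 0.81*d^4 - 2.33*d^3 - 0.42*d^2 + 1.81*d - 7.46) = -2.15*d^6 + 0.32*d^5 + 0.81*d^4 + 2.33*d^3 - 4.46*d^2 - 4.69*d + 6.27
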